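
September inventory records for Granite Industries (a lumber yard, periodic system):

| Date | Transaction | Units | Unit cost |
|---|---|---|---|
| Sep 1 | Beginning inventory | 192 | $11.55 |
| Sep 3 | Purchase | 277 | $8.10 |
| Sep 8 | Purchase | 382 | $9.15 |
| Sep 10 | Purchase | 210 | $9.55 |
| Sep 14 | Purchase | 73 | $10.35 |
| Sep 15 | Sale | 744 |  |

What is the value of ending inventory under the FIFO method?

Sep 15, 744 sold [FIFO — oldest first]: 192 @ $11.55 + 277 @ $8.10 + 275 @ $9.15 = $6,977.55
Ending inventory: 107 @ $9.15 + 210 @ $9.55 + 73 @ $10.35 = $3,740.10
Check: goods available $10,717.65 = COGS $6,977.55 + ending $3,740.10

Ending inventory = $3,740.10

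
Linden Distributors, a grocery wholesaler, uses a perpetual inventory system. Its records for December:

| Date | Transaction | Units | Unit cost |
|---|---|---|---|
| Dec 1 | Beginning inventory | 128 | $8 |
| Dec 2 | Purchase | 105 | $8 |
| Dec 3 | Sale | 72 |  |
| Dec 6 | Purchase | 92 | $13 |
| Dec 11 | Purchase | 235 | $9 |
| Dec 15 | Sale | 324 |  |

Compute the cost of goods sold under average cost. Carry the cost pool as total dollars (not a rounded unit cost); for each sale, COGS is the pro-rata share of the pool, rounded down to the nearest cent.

After Dec 1: 128 on hand, pool $1,024.00 (≈ $8.0000 each)
After Dec 2: 233 on hand, pool $1,864.00 (≈ $8.0000 each)
Dec 3, sell 72: 72/233 × $1,864.00 → $576.00
After Dec 6: 253 on hand, pool $2,484.00 (≈ $9.8182 each)
After Dec 11: 488 on hand, pool $4,599.00 (≈ $9.4242 each)
Dec 15, sell 324: 324/488 × $4,599.00 → $3,053.43
Total COGS = $576.00 + $3,053.43 = $3,629.43
Ending inventory (cost pool remaining) = $1,545.57

COGS = $3,629.43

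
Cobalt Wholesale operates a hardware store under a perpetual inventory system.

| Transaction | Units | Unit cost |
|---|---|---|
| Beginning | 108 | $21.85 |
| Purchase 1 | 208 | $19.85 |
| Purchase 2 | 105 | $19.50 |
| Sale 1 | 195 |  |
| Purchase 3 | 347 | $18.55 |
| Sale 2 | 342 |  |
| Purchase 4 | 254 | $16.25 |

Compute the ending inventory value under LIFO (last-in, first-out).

Ending inventory = $8,922.35

Sale 1 (195) [LIFO — newest first]: 105 @ $19.50 + 90 @ $19.85 = $3,834.00
Sale 2 (342) [LIFO — newest first]: 342 @ $18.55 = $6,344.10
Total COGS = $3,834.00 + $6,344.10 = $10,178.10
Ending inventory: 108 @ $21.85 + 118 @ $19.85 + 5 @ $18.55 + 254 @ $16.25 = $8,922.35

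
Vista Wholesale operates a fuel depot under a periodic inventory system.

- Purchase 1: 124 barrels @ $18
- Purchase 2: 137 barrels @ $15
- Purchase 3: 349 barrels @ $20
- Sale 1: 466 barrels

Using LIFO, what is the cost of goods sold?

COGS = $8,735

Sale 1 (466) [LIFO — newest first]: 349 @ $20 + 117 @ $15 = $8,735
Ending inventory: 124 @ $18 + 20 @ $15 = $2,532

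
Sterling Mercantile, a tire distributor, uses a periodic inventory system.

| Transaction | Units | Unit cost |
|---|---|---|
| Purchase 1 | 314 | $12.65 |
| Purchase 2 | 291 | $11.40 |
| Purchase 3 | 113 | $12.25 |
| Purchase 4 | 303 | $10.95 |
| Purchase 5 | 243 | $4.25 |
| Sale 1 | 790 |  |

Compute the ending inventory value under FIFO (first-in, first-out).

Sale 1 (790) [FIFO — oldest first]: 314 @ $12.65 + 291 @ $11.40 + 113 @ $12.25 + 72 @ $10.95 = $9,462.15
Ending inventory: 231 @ $10.95 + 243 @ $4.25 = $3,562.20
Check: goods available $13,024.35 = COGS $9,462.15 + ending $3,562.20

Ending inventory = $3,562.20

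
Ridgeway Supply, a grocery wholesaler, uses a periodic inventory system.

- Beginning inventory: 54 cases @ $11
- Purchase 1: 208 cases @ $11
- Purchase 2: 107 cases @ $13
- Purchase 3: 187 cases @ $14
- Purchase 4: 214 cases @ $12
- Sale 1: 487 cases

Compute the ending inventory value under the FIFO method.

Sale 1 (487) [FIFO — oldest first]: 54 @ $11 + 208 @ $11 + 107 @ $13 + 118 @ $14 = $5,925
Ending inventory: 69 @ $14 + 214 @ $12 = $3,534

Ending inventory = $3,534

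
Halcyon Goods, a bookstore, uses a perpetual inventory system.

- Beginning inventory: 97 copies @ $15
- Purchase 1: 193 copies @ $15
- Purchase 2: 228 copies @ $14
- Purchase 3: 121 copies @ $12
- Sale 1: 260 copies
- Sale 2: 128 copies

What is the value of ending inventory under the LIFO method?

Ending inventory = $3,765

Sale 1 (260) [LIFO — newest first]: 121 @ $12 + 139 @ $14 = $3,398
Sale 2 (128) [LIFO — newest first]: 89 @ $14 + 39 @ $15 = $1,831
Total COGS = $3,398 + $1,831 = $5,229
Ending inventory: 97 @ $15 + 154 @ $15 = $3,765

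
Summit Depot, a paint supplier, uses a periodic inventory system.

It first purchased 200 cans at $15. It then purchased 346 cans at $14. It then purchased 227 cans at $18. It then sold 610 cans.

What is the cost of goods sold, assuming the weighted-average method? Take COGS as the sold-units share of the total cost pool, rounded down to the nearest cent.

COGS = $9,414.35

Sale 1, sell 610: 610/773 × $11,930.00 → $9,414.35
Ending inventory (cost pool remaining) = $2,515.65
Check: goods available $11,930.00 = COGS $9,414.35 + ending $2,515.65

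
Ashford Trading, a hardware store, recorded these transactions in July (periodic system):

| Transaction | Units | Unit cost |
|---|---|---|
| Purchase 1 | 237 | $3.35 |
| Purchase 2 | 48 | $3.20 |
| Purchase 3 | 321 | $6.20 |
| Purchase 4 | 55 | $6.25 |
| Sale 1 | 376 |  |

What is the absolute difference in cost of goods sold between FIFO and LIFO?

$822.20

FIFO COGS: 237 @ $3.35 + 48 @ $3.20 + 91 @ $6.20 = $1,511.75
LIFO COGS: 55 @ $6.25 + 321 @ $6.20 = $2,333.95
Difference = |$1,511.75 − $2,333.95| = $822.20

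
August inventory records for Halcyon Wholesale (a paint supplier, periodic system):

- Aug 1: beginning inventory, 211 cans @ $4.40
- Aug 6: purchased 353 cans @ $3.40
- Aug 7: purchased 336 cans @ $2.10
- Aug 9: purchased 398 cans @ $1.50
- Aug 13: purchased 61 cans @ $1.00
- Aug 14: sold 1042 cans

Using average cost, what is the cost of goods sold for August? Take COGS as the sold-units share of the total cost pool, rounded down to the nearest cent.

COGS = $2,677.61

Aug 14, sell 1042: 1042/1359 × $3,492.20 → $2,677.61
Ending inventory (cost pool remaining) = $814.59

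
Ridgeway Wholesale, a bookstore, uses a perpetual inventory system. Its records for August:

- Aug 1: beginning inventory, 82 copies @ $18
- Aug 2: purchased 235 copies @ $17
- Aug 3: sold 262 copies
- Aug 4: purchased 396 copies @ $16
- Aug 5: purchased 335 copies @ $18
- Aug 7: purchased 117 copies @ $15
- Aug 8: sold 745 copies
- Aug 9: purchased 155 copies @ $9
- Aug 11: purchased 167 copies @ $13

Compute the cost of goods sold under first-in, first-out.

Aug 3, 262 sold [FIFO — oldest first]: 82 @ $18 + 180 @ $17 = $4,536
Aug 8, 745 sold [FIFO — oldest first]: 55 @ $17 + 396 @ $16 + 294 @ $18 = $12,563
Total COGS = $4,536 + $12,563 = $17,099
Ending inventory: 41 @ $18 + 117 @ $15 + 155 @ $9 + 167 @ $13 = $6,059

COGS = $17,099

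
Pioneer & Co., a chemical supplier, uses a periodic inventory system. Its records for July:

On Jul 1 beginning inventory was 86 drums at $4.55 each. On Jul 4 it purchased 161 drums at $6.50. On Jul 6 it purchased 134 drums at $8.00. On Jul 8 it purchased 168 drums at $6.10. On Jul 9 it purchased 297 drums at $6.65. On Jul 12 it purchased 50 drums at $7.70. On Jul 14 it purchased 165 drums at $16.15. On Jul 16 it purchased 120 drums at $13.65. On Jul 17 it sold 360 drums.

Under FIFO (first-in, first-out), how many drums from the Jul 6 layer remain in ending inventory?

21

Jul 17, 360 sold [FIFO — oldest first]: 86 @ $4.55 + 161 @ $6.50 + 113 @ $8.00 = $2,341.80
Ending inventory: 21 @ $8.00 + 168 @ $6.10 + 297 @ $6.65 + 50 @ $7.70 + 165 @ $16.15 + 120 @ $13.65 = $7,855.60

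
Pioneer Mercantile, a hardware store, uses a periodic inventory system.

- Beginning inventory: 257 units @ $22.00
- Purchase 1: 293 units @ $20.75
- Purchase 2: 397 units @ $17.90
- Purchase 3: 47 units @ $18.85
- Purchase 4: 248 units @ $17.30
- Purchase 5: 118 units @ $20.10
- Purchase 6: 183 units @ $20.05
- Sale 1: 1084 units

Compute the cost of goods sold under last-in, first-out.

COGS = $20,211.85

Sale 1 (1084) [LIFO — newest first]: 183 @ $20.05 + 118 @ $20.10 + 248 @ $17.30 + 47 @ $18.85 + 397 @ $17.90 + 91 @ $20.75 = $20,211.85
Ending inventory: 257 @ $22.00 + 202 @ $20.75 = $9,845.50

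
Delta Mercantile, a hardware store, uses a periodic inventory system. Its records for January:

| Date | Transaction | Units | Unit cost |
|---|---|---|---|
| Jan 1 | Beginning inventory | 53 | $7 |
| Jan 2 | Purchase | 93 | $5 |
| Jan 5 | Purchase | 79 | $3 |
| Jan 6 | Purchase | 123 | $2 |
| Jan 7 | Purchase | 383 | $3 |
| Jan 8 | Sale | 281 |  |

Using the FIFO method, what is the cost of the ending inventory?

Jan 8, 281 sold [FIFO — oldest first]: 53 @ $7 + 93 @ $5 + 79 @ $3 + 56 @ $2 = $1,185
Ending inventory: 67 @ $2 + 383 @ $3 = $1,283
Check: goods available $2,468 = COGS $1,185 + ending $1,283

Ending inventory = $1,283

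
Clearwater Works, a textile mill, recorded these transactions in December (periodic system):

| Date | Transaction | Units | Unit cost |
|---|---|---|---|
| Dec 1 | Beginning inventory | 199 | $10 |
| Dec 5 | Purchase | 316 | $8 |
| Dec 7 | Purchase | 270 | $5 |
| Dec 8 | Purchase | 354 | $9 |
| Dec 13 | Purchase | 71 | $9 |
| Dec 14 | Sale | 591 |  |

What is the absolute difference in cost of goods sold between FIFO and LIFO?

$243

FIFO COGS: 199 @ $10 + 316 @ $8 + 76 @ $5 = $4,898
LIFO COGS: 71 @ $9 + 354 @ $9 + 166 @ $5 = $4,655
Difference = |$4,898 − $4,655| = $243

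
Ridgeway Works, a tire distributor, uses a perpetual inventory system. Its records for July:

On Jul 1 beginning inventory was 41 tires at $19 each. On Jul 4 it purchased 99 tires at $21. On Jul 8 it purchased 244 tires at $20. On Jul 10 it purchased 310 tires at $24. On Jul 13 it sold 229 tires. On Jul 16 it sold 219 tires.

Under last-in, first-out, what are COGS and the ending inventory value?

COGS = $10,200; ending inventory = $4,978

Jul 13, 229 sold [LIFO — newest first]: 229 @ $24 = $5,496
Jul 16, 219 sold [LIFO — newest first]: 81 @ $24 + 138 @ $20 = $4,704
Total COGS = $5,496 + $4,704 = $10,200
Ending inventory: 41 @ $19 + 99 @ $21 + 106 @ $20 = $4,978
Check: goods available $15,178 = COGS $10,200 + ending $4,978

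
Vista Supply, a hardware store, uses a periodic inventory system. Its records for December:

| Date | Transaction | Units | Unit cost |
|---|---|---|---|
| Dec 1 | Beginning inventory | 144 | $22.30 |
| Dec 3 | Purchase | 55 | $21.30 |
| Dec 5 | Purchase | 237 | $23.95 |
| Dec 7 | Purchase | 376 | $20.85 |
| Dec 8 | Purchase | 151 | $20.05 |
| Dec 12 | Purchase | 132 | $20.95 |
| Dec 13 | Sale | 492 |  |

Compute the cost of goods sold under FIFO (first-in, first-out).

COGS = $11,226.45

Dec 13, 492 sold [FIFO — oldest first]: 144 @ $22.30 + 55 @ $21.30 + 237 @ $23.95 + 56 @ $20.85 = $11,226.45
Ending inventory: 320 @ $20.85 + 151 @ $20.05 + 132 @ $20.95 = $12,464.95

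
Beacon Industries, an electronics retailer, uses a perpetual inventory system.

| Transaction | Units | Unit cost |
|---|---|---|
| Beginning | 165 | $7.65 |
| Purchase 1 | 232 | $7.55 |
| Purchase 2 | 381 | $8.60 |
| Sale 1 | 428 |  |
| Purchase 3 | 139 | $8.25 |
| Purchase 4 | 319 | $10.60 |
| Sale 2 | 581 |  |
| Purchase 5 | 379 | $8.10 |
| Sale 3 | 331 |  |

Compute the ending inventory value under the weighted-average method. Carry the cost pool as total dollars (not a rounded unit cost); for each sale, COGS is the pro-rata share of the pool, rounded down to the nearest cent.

Ending inventory = $2,331.19

After Beginning: 165 on hand, pool $1,262.25 (≈ $7.6500 each)
After Purchase 1: 397 on hand, pool $3,013.85 (≈ $7.5916 each)
After Purchase 2: 778 on hand, pool $6,290.45 (≈ $8.0854 each)
Sale 1, sell 428: 428/778 × $6,290.45 → $3,460.55
After Purchase 3: 489 on hand, pool $3,976.65 (≈ $8.1322 each)
After Purchase 4: 808 on hand, pool $7,358.05 (≈ $9.1065 each)
Sale 2, sell 581: 581/808 × $7,358.05 → $5,290.87
After Purchase 5: 606 on hand, pool $5,137.08 (≈ $8.4770 each)
Sale 3, sell 331: 331/606 × $5,137.08 → $2,805.89
Total COGS = $3,460.55 + $5,290.87 + $2,805.89 = $11,557.31
Ending inventory (cost pool remaining) = $2,331.19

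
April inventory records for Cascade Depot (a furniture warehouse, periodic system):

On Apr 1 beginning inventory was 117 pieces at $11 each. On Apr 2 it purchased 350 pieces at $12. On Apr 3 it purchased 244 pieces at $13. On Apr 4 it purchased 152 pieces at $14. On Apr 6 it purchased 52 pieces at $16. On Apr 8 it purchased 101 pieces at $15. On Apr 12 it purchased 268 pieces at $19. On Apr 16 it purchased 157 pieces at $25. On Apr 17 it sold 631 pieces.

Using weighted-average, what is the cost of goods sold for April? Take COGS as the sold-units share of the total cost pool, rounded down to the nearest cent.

COGS = $9,699.70

Apr 17, sell 631: 631/1441 × $22,151.00 → $9,699.70
Ending inventory (cost pool remaining) = $12,451.30
Check: goods available $22,151.00 = COGS $9,699.70 + ending $12,451.30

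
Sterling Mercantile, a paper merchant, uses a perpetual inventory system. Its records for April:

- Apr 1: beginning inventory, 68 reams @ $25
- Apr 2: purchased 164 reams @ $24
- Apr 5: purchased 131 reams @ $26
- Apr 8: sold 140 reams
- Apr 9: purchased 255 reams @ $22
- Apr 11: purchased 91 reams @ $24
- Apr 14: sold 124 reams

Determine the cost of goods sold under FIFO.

COGS = $6,468

Apr 8, 140 sold [FIFO — oldest first]: 68 @ $25 + 72 @ $24 = $3,428
Apr 14, 124 sold [FIFO — oldest first]: 92 @ $24 + 32 @ $26 = $3,040
Total COGS = $3,428 + $3,040 = $6,468
Ending inventory: 99 @ $26 + 255 @ $22 + 91 @ $24 = $10,368
Check: goods available $16,836 = COGS $6,468 + ending $10,368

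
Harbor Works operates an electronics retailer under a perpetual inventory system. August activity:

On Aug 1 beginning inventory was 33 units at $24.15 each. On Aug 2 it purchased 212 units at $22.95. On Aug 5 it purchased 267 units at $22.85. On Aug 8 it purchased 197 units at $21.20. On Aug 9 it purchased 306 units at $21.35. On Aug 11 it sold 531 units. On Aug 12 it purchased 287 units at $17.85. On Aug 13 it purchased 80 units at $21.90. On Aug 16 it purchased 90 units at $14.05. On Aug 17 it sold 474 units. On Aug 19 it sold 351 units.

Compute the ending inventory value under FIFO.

Ending inventory = $1,833.90

Aug 11, 531 sold [FIFO — oldest first]: 33 @ $24.15 + 212 @ $22.95 + 267 @ $22.85 + 19 @ $21.20 = $12,166.10
Aug 17, 474 sold [FIFO — oldest first]: 178 @ $21.20 + 296 @ $21.35 = $10,093.20
Aug 19, 351 sold [FIFO — oldest first]: 10 @ $21.35 + 287 @ $17.85 + 54 @ $21.90 = $6,519.05
Total COGS = $12,166.10 + $10,093.20 + $6,519.05 = $28,778.35
Ending inventory: 26 @ $21.90 + 90 @ $14.05 = $1,833.90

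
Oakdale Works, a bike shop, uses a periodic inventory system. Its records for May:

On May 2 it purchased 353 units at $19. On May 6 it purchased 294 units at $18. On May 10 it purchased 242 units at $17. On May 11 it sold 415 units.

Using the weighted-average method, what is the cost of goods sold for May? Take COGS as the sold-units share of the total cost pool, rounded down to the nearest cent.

May 11, sell 415: 415/889 × $16,113.00 → $7,521.81
Ending inventory (cost pool remaining) = $8,591.19
Check: goods available $16,113.00 = COGS $7,521.81 + ending $8,591.19

COGS = $7,521.81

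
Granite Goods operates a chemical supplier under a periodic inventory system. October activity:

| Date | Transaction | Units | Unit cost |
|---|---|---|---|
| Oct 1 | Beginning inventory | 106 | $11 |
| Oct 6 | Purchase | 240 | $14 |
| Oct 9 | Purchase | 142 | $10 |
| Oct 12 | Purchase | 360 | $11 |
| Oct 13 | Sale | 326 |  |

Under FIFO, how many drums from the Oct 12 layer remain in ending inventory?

Oct 13, 326 sold [FIFO — oldest first]: 106 @ $11 + 220 @ $14 = $4,246
Ending inventory: 20 @ $14 + 142 @ $10 + 360 @ $11 = $5,660

360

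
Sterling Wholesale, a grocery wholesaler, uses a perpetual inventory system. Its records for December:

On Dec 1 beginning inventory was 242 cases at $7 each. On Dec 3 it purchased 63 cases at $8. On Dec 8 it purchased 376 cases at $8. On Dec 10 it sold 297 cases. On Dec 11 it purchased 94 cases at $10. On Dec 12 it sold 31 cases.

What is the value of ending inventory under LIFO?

Dec 10, 297 sold [LIFO — newest first]: 297 @ $8 = $2,376
Dec 12, 31 sold [LIFO — newest first]: 31 @ $10 = $310
Total COGS = $2,376 + $310 = $2,686
Ending inventory: 242 @ $7 + 63 @ $8 + 79 @ $8 + 63 @ $10 = $3,460
Check: goods available $6,146 = COGS $2,686 + ending $3,460

Ending inventory = $3,460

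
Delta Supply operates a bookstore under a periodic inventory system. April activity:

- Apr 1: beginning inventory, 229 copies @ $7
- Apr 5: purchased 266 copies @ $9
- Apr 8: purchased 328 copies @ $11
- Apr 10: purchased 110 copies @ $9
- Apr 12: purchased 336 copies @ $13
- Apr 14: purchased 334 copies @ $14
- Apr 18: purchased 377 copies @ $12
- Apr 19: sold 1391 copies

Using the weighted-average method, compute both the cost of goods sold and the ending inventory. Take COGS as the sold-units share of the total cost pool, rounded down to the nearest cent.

Apr 19, sell 1391: 1391/1980 × $22,163.00 → $15,570.06
Ending inventory (cost pool remaining) = $6,592.94
Check: goods available $22,163.00 = COGS $15,570.06 + ending $6,592.94

COGS = $15,570.06; ending inventory = $6,592.94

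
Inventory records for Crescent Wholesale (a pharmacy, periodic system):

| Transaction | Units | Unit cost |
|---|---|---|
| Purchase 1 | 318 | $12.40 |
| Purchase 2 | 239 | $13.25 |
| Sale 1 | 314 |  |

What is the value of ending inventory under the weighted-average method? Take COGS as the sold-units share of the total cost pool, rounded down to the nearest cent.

Sale 1, sell 314: 314/557 × $7,109.95 → $4,008.12
Ending inventory (cost pool remaining) = $3,101.83

Ending inventory = $3,101.83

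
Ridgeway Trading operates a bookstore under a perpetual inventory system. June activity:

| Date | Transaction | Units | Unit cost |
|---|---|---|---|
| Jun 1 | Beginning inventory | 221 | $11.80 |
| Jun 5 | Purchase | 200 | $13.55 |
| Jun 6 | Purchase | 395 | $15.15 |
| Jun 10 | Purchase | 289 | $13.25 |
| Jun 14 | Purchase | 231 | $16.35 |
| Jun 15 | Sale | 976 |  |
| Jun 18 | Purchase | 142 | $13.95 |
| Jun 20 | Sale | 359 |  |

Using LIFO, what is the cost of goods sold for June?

Jun 15, 976 sold [LIFO — newest first]: 231 @ $16.35 + 289 @ $13.25 + 395 @ $15.15 + 61 @ $13.55 = $14,416.90
Jun 20, 359 sold [LIFO — newest first]: 142 @ $13.95 + 139 @ $13.55 + 78 @ $11.80 = $4,784.75
Total COGS = $14,416.90 + $4,784.75 = $19,201.65
Ending inventory: 143 @ $11.80 = $1,687.40
Check: goods available $20,889.05 = COGS $19,201.65 + ending $1,687.40

COGS = $19,201.65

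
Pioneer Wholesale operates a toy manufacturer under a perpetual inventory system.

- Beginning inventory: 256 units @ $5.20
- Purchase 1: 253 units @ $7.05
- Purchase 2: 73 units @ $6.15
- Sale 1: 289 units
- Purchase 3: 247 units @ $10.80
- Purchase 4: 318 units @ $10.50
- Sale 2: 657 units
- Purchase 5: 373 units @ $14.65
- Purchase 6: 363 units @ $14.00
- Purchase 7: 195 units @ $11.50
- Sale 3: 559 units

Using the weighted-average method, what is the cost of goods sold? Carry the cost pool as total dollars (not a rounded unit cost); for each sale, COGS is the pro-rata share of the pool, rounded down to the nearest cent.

After Beginning: 256 on hand, pool $1,331.20 (≈ $5.2000 each)
After Purchase 1: 509 on hand, pool $3,114.85 (≈ $6.1195 each)
After Purchase 2: 582 on hand, pool $3,563.80 (≈ $6.1234 each)
Sale 1, sell 289: 289/582 × $3,563.80 → $1,769.65
After Purchase 3: 540 on hand, pool $4,461.75 (≈ $8.2625 each)
After Purchase 4: 858 on hand, pool $7,800.75 (≈ $9.0918 each)
Sale 2, sell 657: 657/858 × $7,800.75 → $5,973.30
After Purchase 5: 574 on hand, pool $7,291.90 (≈ $12.7037 each)
After Purchase 6: 937 on hand, pool $12,373.90 (≈ $13.2059 each)
After Purchase 7: 1132 on hand, pool $14,616.40 (≈ $12.9120 each)
Sale 3, sell 559: 559/1132 × $14,616.40 → $7,217.81
Total COGS = $1,769.65 + $5,973.30 + $7,217.81 = $14,960.76
Ending inventory (cost pool remaining) = $7,398.59

COGS = $14,960.76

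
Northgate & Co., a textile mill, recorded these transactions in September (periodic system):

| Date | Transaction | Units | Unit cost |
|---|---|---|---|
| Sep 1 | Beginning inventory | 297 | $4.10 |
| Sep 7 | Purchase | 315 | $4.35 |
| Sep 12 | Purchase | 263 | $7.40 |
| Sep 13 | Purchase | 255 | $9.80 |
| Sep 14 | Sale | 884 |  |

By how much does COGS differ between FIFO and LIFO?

FIFO COGS: 297 @ $4.10 + 315 @ $4.35 + 263 @ $7.40 + 9 @ $9.80 = $4,622.35
LIFO COGS: 255 @ $9.80 + 263 @ $7.40 + 315 @ $4.35 + 51 @ $4.10 = $6,024.55
Difference = |$4,622.35 − $6,024.55| = $1,402.20

$1,402.20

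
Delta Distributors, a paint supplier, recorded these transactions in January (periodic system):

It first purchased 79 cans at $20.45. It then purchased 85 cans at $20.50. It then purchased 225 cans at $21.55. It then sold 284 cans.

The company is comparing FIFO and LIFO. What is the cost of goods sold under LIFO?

FIFO COGS: 79 @ $20.45 + 85 @ $20.50 + 120 @ $21.55 = $5,944.05
LIFO COGS: 225 @ $21.55 + 59 @ $20.50 = $6,058.25

COGS = $6,058.25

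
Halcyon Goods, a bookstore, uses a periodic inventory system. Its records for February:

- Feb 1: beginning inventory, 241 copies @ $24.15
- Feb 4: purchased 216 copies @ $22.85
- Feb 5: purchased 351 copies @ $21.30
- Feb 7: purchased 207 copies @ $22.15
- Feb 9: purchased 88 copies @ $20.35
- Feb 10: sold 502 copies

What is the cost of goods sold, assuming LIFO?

Feb 10, 502 sold [LIFO — newest first]: 88 @ $20.35 + 207 @ $22.15 + 207 @ $21.30 = $10,784.95
Ending inventory: 241 @ $24.15 + 216 @ $22.85 + 144 @ $21.30 = $13,822.95
Check: goods available $24,607.90 = COGS $10,784.95 + ending $13,822.95

COGS = $10,784.95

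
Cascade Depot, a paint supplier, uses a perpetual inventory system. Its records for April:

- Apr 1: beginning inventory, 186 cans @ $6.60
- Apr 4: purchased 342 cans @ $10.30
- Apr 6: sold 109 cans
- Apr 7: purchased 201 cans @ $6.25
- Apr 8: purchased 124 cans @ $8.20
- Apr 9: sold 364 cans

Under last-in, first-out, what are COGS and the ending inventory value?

Apr 6, 109 sold [LIFO — newest first]: 109 @ $10.30 = $1,122.70
Apr 9, 364 sold [LIFO — newest first]: 124 @ $8.20 + 201 @ $6.25 + 39 @ $10.30 = $2,674.75
Total COGS = $1,122.70 + $2,674.75 = $3,797.45
Ending inventory: 186 @ $6.60 + 194 @ $10.30 = $3,225.80

COGS = $3,797.45; ending inventory = $3,225.80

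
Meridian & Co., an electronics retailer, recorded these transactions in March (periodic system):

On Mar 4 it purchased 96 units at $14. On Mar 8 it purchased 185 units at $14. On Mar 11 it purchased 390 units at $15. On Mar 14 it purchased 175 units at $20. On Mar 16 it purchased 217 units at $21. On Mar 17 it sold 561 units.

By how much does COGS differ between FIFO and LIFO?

$2,458

FIFO COGS: 96 @ $14 + 185 @ $14 + 280 @ $15 = $8,134
LIFO COGS: 217 @ $21 + 175 @ $20 + 169 @ $15 = $10,592
Difference = |$8,134 − $10,592| = $2,458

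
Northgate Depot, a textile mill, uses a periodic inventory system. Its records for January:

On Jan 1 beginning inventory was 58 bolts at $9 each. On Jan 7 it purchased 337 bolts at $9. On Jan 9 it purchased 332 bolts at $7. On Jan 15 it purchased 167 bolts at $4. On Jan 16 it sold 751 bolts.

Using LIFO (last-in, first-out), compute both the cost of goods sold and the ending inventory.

COGS = $5,260; ending inventory = $1,287

Jan 16, 751 sold [LIFO — newest first]: 167 @ $4 + 332 @ $7 + 252 @ $9 = $5,260
Ending inventory: 58 @ $9 + 85 @ $9 = $1,287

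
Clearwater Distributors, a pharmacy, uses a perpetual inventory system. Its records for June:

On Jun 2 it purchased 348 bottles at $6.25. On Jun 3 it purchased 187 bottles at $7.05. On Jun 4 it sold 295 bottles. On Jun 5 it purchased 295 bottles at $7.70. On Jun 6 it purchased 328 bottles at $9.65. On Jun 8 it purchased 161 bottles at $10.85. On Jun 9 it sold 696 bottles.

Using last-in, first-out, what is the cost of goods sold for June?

Jun 4, 295 sold [LIFO — newest first]: 187 @ $7.05 + 108 @ $6.25 = $1,993.35
Jun 9, 696 sold [LIFO — newest first]: 161 @ $10.85 + 328 @ $9.65 + 207 @ $7.70 = $6,505.95
Total COGS = $1,993.35 + $6,505.95 = $8,499.30
Ending inventory: 240 @ $6.25 + 88 @ $7.70 = $2,177.60

COGS = $8,499.30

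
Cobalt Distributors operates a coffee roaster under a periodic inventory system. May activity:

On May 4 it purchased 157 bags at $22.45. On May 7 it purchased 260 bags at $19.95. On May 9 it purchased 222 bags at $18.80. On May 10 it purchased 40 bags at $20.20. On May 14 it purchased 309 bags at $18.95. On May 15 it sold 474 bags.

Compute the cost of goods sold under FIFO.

May 15, 474 sold [FIFO — oldest first]: 157 @ $22.45 + 260 @ $19.95 + 57 @ $18.80 = $9,783.25
Ending inventory: 165 @ $18.80 + 40 @ $20.20 + 309 @ $18.95 = $9,765.55
Check: goods available $19,548.80 = COGS $9,783.25 + ending $9,765.55

COGS = $9,783.25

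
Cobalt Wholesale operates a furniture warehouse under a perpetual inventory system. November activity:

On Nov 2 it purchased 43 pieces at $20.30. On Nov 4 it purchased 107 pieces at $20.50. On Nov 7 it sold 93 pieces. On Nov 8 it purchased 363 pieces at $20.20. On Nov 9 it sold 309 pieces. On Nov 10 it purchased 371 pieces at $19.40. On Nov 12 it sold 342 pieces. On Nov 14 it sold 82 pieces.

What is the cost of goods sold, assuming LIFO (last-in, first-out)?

COGS = $16,416.30

Nov 7, 93 sold [LIFO — newest first]: 93 @ $20.50 = $1,906.50
Nov 9, 309 sold [LIFO — newest first]: 309 @ $20.20 = $6,241.80
Nov 12, 342 sold [LIFO — newest first]: 342 @ $19.40 = $6,634.80
Nov 14, 82 sold [LIFO — newest first]: 29 @ $19.40 + 53 @ $20.20 = $1,633.20
Total COGS = $1,906.50 + $6,241.80 + $6,634.80 + $1,633.20 = $16,416.30
Ending inventory: 43 @ $20.30 + 14 @ $20.50 + 1 @ $20.20 = $1,180.10
Check: goods available $17,596.40 = COGS $16,416.30 + ending $1,180.10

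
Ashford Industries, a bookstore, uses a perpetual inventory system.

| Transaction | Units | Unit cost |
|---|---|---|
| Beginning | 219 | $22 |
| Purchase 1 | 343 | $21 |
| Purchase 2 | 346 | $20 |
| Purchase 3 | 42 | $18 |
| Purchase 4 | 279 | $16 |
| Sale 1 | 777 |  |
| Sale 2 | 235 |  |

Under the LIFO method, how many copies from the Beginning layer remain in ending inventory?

217

Sale 1 (777) [LIFO — newest first]: 279 @ $16 + 42 @ $18 + 346 @ $20 + 110 @ $21 = $14,450
Sale 2 (235) [LIFO — newest first]: 233 @ $21 + 2 @ $22 = $4,937
Total COGS = $14,450 + $4,937 = $19,387
Ending inventory: 217 @ $22 = $4,774
Check: goods available $24,161 = COGS $19,387 + ending $4,774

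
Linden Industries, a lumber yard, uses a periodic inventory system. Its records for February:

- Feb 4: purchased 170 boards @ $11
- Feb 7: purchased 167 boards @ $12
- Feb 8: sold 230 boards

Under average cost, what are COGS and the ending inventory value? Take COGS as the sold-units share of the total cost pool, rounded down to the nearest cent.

COGS = $2,643.97; ending inventory = $1,230.03

Feb 8, sell 230: 230/337 × $3,874.00 → $2,643.97
Ending inventory (cost pool remaining) = $1,230.03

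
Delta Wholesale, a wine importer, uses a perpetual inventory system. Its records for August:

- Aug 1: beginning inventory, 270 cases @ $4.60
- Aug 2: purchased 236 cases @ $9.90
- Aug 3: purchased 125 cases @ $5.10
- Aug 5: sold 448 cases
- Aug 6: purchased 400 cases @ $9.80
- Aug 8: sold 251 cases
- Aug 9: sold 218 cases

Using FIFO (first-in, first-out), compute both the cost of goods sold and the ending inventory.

Aug 5, 448 sold [FIFO — oldest first]: 270 @ $4.60 + 178 @ $9.90 = $3,004.20
Aug 8, 251 sold [FIFO — oldest first]: 58 @ $9.90 + 125 @ $5.10 + 68 @ $9.80 = $1,878.10
Aug 9, 218 sold [FIFO — oldest first]: 218 @ $9.80 = $2,136.40
Total COGS = $3,004.20 + $1,878.10 + $2,136.40 = $7,018.70
Ending inventory: 114 @ $9.80 = $1,117.20
Check: goods available $8,135.90 = COGS $7,018.70 + ending $1,117.20

COGS = $7,018.70; ending inventory = $1,117.20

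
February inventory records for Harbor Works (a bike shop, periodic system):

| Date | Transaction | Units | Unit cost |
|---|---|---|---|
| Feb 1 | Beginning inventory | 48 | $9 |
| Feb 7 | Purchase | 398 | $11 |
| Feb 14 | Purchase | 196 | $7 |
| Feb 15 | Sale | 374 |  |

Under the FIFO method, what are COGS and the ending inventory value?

COGS = $4,018; ending inventory = $2,164

Feb 15, 374 sold [FIFO — oldest first]: 48 @ $9 + 326 @ $11 = $4,018
Ending inventory: 72 @ $11 + 196 @ $7 = $2,164
Check: goods available $6,182 = COGS $4,018 + ending $2,164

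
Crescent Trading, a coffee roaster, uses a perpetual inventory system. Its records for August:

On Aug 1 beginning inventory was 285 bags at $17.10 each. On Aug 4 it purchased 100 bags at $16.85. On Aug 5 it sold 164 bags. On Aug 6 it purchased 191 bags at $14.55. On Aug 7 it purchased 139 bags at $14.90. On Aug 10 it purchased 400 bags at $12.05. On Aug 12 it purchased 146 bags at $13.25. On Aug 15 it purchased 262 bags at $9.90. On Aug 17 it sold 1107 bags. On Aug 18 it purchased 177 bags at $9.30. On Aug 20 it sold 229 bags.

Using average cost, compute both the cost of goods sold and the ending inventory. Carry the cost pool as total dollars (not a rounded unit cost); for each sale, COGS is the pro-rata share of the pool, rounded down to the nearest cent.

COGS = $20,082.75; ending inventory = $2,320.30

After Aug 1: 285 on hand, pool $4,873.50 (≈ $17.1000 each)
After Aug 4: 385 on hand, pool $6,558.50 (≈ $17.0351 each)
Aug 5, sell 164: 164/385 × $6,558.50 → $2,793.75
After Aug 6: 412 on hand, pool $6,543.80 (≈ $15.8830 each)
After Aug 7: 551 on hand, pool $8,614.90 (≈ $15.6350 each)
After Aug 10: 951 on hand, pool $13,434.90 (≈ $14.1271 each)
After Aug 12: 1097 on hand, pool $15,369.40 (≈ $14.0104 each)
After Aug 15: 1359 on hand, pool $17,963.20 (≈ $13.2180 each)
Aug 17, sell 1107: 1107/1359 × $17,963.20 → $14,632.27
After Aug 18: 429 on hand, pool $4,977.03 (≈ $11.6015 each)
Aug 20, sell 229: 229/429 × $4,977.03 → $2,656.73
Total COGS = $2,793.75 + $14,632.27 + $2,656.73 = $20,082.75
Ending inventory (cost pool remaining) = $2,320.30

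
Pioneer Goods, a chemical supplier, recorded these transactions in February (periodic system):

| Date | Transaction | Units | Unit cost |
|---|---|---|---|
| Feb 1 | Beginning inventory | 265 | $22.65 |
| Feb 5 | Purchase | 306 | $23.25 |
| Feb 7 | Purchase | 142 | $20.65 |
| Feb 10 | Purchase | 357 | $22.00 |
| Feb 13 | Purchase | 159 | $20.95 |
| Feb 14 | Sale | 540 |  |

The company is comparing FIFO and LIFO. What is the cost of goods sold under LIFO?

FIFO COGS: 265 @ $22.65 + 275 @ $23.25 = $12,396.00
LIFO COGS: 159 @ $20.95 + 357 @ $22.00 + 24 @ $20.65 = $11,680.65

COGS = $11,680.65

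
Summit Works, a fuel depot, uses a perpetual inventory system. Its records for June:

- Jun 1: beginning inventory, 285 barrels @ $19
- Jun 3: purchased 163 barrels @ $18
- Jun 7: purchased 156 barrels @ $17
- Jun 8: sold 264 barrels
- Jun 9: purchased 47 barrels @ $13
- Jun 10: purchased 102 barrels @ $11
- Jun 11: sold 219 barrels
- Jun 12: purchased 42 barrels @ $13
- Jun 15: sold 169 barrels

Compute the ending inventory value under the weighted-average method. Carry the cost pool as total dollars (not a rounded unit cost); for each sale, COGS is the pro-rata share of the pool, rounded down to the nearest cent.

Ending inventory = $2,255.97

After Jun 1: 285 on hand, pool $5,415.00 (≈ $19.0000 each)
After Jun 3: 448 on hand, pool $8,349.00 (≈ $18.6362 each)
After Jun 7: 604 on hand, pool $11,001.00 (≈ $18.2136 each)
Jun 8, sell 264: 264/604 × $11,001.00 → $4,808.38
After Jun 9: 387 on hand, pool $6,803.62 (≈ $17.5804 each)
After Jun 10: 489 on hand, pool $7,925.62 (≈ $16.2078 each)
Jun 11, sell 219: 219/489 × $7,925.62 → $3,549.51
After Jun 12: 312 on hand, pool $4,922.11 (≈ $15.7760 each)
Jun 15, sell 169: 169/312 × $4,922.11 → $2,666.14
Total COGS = $4,808.38 + $3,549.51 + $2,666.14 = $11,024.03
Ending inventory (cost pool remaining) = $2,255.97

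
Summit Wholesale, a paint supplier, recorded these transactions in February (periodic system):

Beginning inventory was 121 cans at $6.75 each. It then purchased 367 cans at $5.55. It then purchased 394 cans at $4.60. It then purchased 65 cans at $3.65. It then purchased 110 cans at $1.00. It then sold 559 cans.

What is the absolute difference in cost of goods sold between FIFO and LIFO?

$1,066.55

FIFO COGS: 121 @ $6.75 + 367 @ $5.55 + 71 @ $4.60 = $3,180.20
LIFO COGS: 110 @ $1.00 + 65 @ $3.65 + 384 @ $4.60 = $2,113.65
Difference = |$3,180.20 − $2,113.65| = $1,066.55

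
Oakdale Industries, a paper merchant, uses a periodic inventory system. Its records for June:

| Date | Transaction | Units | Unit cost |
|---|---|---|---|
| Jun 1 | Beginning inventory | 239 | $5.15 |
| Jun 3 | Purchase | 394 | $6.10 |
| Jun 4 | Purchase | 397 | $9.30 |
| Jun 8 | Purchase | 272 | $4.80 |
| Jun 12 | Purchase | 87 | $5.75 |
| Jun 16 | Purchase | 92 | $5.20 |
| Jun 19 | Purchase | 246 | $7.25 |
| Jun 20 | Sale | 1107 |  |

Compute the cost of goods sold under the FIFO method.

COGS = $7,695.95

Jun 20, 1107 sold [FIFO — oldest first]: 239 @ $5.15 + 394 @ $6.10 + 397 @ $9.30 + 77 @ $4.80 = $7,695.95
Ending inventory: 195 @ $4.80 + 87 @ $5.75 + 92 @ $5.20 + 246 @ $7.25 = $3,698.15
Check: goods available $11,394.10 = COGS $7,695.95 + ending $3,698.15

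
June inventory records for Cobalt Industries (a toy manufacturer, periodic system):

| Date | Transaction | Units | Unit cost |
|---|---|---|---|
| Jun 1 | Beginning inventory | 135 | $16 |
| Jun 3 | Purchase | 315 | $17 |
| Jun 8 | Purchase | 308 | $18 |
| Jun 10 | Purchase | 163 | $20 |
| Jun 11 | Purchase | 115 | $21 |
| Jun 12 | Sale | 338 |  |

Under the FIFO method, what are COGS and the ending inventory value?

COGS = $5,611; ending inventory = $13,123

Jun 12, 338 sold [FIFO — oldest first]: 135 @ $16 + 203 @ $17 = $5,611
Ending inventory: 112 @ $17 + 308 @ $18 + 163 @ $20 + 115 @ $21 = $13,123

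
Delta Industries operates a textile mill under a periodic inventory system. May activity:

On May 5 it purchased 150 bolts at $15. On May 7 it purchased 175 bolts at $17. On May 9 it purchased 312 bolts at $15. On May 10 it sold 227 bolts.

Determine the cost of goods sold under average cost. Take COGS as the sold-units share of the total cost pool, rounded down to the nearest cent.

May 10, sell 227: 227/637 × $9,905.00 → $3,529.72
Ending inventory (cost pool remaining) = $6,375.28
Check: goods available $9,905.00 = COGS $3,529.72 + ending $6,375.28

COGS = $3,529.72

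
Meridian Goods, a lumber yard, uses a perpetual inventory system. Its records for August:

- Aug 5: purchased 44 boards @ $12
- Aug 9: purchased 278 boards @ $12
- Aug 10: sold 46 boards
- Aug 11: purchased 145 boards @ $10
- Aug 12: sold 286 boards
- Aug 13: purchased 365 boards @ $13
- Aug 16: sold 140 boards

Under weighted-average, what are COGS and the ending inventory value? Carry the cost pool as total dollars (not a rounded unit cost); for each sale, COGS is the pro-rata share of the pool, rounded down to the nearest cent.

COGS = $5,543.15; ending inventory = $4,515.85

After Aug 5: 44 on hand, pool $528.00 (≈ $12.0000 each)
After Aug 9: 322 on hand, pool $3,864.00 (≈ $12.0000 each)
Aug 10, sell 46: 46/322 × $3,864.00 → $552.00
After Aug 11: 421 on hand, pool $4,762.00 (≈ $11.3112 each)
Aug 12, sell 286: 286/421 × $4,762.00 → $3,234.99
After Aug 13: 500 on hand, pool $6,272.01 (≈ $12.5440 each)
Aug 16, sell 140: 140/500 × $6,272.01 → $1,756.16
Total COGS = $552.00 + $3,234.99 + $1,756.16 = $5,543.15
Ending inventory (cost pool remaining) = $4,515.85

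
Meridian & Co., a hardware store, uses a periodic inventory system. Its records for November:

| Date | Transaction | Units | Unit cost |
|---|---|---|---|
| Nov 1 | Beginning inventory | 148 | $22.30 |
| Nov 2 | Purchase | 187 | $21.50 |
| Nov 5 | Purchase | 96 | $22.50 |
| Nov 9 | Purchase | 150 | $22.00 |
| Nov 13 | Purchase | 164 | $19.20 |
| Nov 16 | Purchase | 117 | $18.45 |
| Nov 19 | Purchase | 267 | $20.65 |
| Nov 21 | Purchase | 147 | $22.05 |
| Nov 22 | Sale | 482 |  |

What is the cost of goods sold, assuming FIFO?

Nov 22, 482 sold [FIFO — oldest first]: 148 @ $22.30 + 187 @ $21.50 + 96 @ $22.50 + 51 @ $22.00 = $10,602.90
Ending inventory: 99 @ $22.00 + 164 @ $19.20 + 117 @ $18.45 + 267 @ $20.65 + 147 @ $22.05 = $16,240.35

COGS = $10,602.90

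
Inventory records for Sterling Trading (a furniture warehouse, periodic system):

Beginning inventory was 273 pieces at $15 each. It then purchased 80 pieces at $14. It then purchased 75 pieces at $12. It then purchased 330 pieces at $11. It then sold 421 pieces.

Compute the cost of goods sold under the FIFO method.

COGS = $6,031

Sale 1 (421) [FIFO — oldest first]: 273 @ $15 + 80 @ $14 + 68 @ $12 = $6,031
Ending inventory: 7 @ $12 + 330 @ $11 = $3,714
Check: goods available $9,745 = COGS $6,031 + ending $3,714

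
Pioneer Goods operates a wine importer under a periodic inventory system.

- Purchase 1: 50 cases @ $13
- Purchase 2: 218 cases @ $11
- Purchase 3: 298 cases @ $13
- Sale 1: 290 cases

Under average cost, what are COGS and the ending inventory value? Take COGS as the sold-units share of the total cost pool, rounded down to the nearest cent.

Sale 1, sell 290: 290/566 × $6,922.00 → $3,546.60
Ending inventory (cost pool remaining) = $3,375.40

COGS = $3,546.60; ending inventory = $3,375.40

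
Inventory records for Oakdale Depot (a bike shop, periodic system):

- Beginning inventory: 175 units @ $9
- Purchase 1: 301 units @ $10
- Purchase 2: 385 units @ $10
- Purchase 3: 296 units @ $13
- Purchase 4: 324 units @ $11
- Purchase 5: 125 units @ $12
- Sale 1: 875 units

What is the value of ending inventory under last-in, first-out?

Sale 1 (875) [LIFO — newest first]: 125 @ $12 + 324 @ $11 + 296 @ $13 + 130 @ $10 = $10,212
Ending inventory: 175 @ $9 + 301 @ $10 + 255 @ $10 = $7,135
Check: goods available $17,347 = COGS $10,212 + ending $7,135

Ending inventory = $7,135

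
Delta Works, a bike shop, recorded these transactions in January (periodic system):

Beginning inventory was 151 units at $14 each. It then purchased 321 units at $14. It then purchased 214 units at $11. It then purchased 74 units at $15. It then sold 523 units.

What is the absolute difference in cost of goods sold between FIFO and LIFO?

$415

FIFO COGS: 151 @ $14 + 321 @ $14 + 51 @ $11 = $7,169
LIFO COGS: 74 @ $15 + 214 @ $11 + 235 @ $14 = $6,754
Difference = |$7,169 − $6,754| = $415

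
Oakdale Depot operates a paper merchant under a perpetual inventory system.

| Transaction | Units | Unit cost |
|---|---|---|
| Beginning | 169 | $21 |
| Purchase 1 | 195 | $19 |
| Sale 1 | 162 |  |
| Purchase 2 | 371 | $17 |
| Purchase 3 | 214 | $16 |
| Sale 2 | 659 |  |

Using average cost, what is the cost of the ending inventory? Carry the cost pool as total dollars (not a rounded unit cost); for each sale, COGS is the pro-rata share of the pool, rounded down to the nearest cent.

Ending inventory = $2,237.42

After Beginning: 169 on hand, pool $3,549.00 (≈ $21.0000 each)
After Purchase 1: 364 on hand, pool $7,254.00 (≈ $19.9286 each)
Sale 1, sell 162: 162/364 × $7,254.00 → $3,228.42
After Purchase 2: 573 on hand, pool $10,332.58 (≈ $18.0324 each)
After Purchase 3: 787 on hand, pool $13,756.58 (≈ $17.4798 each)
Sale 2, sell 659: 659/787 × $13,756.58 → $11,519.16
Total COGS = $3,228.42 + $11,519.16 = $14,747.58
Ending inventory (cost pool remaining) = $2,237.42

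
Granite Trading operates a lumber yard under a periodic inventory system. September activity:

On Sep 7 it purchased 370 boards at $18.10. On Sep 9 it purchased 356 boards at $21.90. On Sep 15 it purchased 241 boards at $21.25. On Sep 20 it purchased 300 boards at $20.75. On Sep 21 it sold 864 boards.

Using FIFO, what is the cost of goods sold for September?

COGS = $17,425.90

Sep 21, 864 sold [FIFO — oldest first]: 370 @ $18.10 + 356 @ $21.90 + 138 @ $21.25 = $17,425.90
Ending inventory: 103 @ $21.25 + 300 @ $20.75 = $8,413.75
Check: goods available $25,839.65 = COGS $17,425.90 + ending $8,413.75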